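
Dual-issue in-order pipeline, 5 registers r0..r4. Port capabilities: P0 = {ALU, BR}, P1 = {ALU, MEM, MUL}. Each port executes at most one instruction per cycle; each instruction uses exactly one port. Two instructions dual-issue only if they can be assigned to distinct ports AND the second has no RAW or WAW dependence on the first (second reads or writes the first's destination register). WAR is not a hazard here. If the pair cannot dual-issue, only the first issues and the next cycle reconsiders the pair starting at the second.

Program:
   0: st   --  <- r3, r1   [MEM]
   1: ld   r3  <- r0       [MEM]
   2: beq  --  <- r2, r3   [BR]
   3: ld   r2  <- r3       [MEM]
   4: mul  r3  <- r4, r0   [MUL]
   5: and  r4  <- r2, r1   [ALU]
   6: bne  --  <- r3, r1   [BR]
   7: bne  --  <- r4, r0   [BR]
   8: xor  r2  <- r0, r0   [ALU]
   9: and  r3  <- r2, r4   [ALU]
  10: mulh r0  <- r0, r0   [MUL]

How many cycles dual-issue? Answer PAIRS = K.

PAIRS = 4

c0: i0 st.MEM  no-port MEM/MEM
c1: i1 ld.MEM  RAW r3
c2: i2/i3 beq.BR/ld.MEM  dual
c3: i4/i5 mul.MUL/and.ALU  dual
c4: i6 bne.BR  no-port BR/BR
c5: i7/i8 bne.BR/xor.ALU  dual
c6: i9/i10 and.ALU/mulh.MUL  dual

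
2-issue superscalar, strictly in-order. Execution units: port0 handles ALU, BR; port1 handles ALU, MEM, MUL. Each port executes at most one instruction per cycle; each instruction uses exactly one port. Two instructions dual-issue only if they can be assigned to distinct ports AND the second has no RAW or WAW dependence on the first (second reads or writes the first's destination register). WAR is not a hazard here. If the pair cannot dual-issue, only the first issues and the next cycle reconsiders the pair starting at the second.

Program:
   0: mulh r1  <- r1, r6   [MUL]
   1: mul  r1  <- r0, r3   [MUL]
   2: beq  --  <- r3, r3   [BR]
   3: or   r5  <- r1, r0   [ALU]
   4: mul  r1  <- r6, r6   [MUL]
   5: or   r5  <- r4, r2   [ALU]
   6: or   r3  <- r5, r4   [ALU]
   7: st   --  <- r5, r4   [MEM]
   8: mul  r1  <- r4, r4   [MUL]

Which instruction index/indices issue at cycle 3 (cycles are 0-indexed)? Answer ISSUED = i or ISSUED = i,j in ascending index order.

ISSUED = 5

0. mulh @i0  | no-port MUL/MUL
1. mul/beq @i1/i2  | 2-wide
2. or/mul @i3/i4  | 2-wide
3. or @i5  | RAW r5
4. or/st @i6/i7  | 2-wide
5. mul @i8  | tail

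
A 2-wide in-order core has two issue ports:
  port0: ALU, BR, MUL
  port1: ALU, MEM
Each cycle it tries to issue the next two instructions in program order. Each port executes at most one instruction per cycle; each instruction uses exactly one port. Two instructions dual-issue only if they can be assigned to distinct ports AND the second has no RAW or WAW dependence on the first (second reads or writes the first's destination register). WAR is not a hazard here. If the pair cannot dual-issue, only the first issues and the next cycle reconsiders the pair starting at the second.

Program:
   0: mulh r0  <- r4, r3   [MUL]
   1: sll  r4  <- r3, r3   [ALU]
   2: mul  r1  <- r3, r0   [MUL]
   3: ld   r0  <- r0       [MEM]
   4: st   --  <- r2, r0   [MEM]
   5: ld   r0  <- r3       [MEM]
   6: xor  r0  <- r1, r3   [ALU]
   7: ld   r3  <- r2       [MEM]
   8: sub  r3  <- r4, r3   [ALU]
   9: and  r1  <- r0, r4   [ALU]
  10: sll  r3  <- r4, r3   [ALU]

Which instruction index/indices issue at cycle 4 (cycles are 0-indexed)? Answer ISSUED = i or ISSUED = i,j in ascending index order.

ISSUED = 6,7

0. mulh.MUL/sll.ALU @i0&i1  | dual
1. mul.MUL/ld.MEM @i2&i3  | dual
2. st.MEM @i4  | no-port MEM/MEM
3. ld.MEM @i5  | WAW r0
4. xor.ALU/ld.MEM @i6&i7  | dual
5. sub.ALU/and.ALU @i8&i9  | dual
6. sll.ALU @i10  | tail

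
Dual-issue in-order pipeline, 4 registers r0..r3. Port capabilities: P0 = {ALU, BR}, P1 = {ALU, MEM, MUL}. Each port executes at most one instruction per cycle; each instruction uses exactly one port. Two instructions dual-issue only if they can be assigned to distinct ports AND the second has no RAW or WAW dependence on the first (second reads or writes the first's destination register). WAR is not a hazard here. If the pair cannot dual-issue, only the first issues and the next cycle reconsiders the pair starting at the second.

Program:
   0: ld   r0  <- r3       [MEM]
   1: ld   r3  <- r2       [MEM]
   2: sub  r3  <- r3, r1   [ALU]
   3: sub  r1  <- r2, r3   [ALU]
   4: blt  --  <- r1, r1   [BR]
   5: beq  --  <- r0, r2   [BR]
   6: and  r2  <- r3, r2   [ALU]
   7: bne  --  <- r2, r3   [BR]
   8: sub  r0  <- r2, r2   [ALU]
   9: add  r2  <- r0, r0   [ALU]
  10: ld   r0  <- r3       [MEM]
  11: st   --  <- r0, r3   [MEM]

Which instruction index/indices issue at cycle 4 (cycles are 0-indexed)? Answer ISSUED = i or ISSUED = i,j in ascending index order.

  cy0 -> i0 (ld) no-port MEM/MEM
  cy1 -> i1 (ld) RAW+WAW r3
  cy2 -> i2 (sub) RAW r3
  cy3 -> i3 (sub) RAW r1
  cy4 -> i4 (blt) no-port BR/BR
  cy5 -> i5/i6 (beq and) 2-wide
  cy6 -> i7/i8 (bne sub) 2-wide
  cy7 -> i9/i10 (add ld) 2-wide
  cy8 -> i11 (st) tail

ISSUED = 4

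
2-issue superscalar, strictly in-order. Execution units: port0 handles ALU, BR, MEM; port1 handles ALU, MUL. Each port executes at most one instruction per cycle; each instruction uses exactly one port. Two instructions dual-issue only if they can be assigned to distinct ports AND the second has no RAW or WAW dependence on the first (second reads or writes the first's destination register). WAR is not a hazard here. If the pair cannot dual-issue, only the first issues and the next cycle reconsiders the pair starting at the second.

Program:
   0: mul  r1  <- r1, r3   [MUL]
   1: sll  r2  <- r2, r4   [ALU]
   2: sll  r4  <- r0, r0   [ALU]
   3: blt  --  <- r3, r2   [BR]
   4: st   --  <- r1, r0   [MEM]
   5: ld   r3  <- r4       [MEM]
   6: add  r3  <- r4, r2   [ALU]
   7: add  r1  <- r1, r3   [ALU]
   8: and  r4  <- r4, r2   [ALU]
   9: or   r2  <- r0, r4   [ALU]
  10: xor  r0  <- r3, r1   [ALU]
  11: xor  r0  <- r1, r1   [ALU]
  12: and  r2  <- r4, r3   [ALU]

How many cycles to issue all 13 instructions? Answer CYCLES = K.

CYCLES = 8

t=0 i0&i1:mul.MUL+sll.ALU ; pair
t=1 i2&i3:sll.ALU+blt.BR ; pair
t=2 i4:st.MEM ; no-port MEM/MEM
t=3 i5:ld.MEM ; WAW r3
t=4 i6:add.ALU ; RAW r3
t=5 i7&i8:add.ALU+and.ALU ; pair
t=6 i9&i10:or.ALU+xor.ALU ; pair
t=7 i11&i12:xor.ALU+and.ALU ; pair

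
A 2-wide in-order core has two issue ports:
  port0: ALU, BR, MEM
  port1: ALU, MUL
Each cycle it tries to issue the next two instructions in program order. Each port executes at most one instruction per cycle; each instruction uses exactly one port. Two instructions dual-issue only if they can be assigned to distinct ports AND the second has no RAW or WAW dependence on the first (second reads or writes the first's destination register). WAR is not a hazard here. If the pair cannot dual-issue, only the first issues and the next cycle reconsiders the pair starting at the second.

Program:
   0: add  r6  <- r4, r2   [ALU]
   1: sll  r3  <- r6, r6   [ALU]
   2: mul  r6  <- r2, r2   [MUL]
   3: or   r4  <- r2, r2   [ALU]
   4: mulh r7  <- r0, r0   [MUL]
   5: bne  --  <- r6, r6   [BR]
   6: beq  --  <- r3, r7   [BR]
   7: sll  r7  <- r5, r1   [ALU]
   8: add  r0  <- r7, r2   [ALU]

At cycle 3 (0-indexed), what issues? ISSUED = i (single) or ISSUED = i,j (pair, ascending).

ISSUED = 5

0. add.ALU @i0  | RAW r6
1. sll.ALU/mul.MUL @i1+i2  | pair
2. or.ALU/mulh.MUL @i3+i4  | pair
3. bne.BR @i5  | no-port BR/BR
4. beq.BR/sll.ALU @i6+i7  | pair
5. add.ALU @i8  | tail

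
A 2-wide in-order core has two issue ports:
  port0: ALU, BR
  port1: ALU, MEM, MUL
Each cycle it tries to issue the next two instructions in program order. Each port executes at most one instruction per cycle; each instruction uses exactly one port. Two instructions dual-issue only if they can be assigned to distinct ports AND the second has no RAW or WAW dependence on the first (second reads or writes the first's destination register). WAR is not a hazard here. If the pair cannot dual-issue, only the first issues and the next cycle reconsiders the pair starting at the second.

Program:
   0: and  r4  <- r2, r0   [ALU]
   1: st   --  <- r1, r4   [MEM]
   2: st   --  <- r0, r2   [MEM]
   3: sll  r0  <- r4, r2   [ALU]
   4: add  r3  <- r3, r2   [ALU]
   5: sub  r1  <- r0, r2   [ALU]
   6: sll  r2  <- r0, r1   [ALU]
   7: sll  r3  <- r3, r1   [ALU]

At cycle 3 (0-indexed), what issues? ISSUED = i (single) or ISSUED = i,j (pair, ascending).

0. and @i0  | RAW r4
1. st @i1  | no-port MEM/MEM
2. st/sll @i2&i3  | dual
3. add/sub @i4&i5  | dual
4. sll/sll @i6&i7  | dual

ISSUED = 4,5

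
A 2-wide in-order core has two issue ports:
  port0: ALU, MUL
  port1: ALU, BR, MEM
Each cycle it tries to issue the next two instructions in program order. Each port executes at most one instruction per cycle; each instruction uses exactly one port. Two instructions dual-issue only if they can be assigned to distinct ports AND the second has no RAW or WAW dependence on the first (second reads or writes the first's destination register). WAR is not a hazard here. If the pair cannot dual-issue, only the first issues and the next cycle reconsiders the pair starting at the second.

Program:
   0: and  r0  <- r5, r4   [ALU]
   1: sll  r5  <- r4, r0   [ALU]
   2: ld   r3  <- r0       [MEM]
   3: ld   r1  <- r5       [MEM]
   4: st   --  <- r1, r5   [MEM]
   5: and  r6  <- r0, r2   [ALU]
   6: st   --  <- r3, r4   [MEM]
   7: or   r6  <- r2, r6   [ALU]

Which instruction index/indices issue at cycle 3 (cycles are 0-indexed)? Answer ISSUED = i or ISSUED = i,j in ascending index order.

ISSUED = 4,5

  cy0 -> i0 (and) RAW r0
  cy1 -> i1+i2 (sll/ld) 2-wide
  cy2 -> i3 (ld) no-port MEM/MEM
  cy3 -> i4+i5 (st/and) 2-wide
  cy4 -> i6+i7 (st/or) 2-wide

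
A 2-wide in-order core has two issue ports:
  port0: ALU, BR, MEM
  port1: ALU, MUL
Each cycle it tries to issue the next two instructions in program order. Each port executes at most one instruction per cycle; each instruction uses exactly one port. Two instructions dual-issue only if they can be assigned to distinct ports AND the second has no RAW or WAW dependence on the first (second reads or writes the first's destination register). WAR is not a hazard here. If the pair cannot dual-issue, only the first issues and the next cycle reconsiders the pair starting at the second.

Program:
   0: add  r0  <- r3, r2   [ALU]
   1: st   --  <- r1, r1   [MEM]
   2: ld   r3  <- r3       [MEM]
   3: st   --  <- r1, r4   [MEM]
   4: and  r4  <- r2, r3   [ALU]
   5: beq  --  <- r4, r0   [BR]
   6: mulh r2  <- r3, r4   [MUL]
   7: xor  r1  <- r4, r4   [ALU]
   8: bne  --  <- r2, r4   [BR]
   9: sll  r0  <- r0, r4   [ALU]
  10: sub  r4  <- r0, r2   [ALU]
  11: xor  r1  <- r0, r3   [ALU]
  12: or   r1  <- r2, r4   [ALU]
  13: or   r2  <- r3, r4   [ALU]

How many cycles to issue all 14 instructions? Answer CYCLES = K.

CYCLES = 8

  cy0 -> i0,i1 (add.ALU/st.MEM) 2-wide
  cy1 -> i2 (ld.MEM) no-port MEM/MEM
  cy2 -> i3,i4 (st.MEM/and.ALU) 2-wide
  cy3 -> i5,i6 (beq.BR/mulh.MUL) 2-wide
  cy4 -> i7,i8 (xor.ALU/bne.BR) 2-wide
  cy5 -> i9 (sll.ALU) RAW r0
  cy6 -> i10,i11 (sub.ALU/xor.ALU) 2-wide
  cy7 -> i12,i13 (or.ALU/or.ALU) 2-wide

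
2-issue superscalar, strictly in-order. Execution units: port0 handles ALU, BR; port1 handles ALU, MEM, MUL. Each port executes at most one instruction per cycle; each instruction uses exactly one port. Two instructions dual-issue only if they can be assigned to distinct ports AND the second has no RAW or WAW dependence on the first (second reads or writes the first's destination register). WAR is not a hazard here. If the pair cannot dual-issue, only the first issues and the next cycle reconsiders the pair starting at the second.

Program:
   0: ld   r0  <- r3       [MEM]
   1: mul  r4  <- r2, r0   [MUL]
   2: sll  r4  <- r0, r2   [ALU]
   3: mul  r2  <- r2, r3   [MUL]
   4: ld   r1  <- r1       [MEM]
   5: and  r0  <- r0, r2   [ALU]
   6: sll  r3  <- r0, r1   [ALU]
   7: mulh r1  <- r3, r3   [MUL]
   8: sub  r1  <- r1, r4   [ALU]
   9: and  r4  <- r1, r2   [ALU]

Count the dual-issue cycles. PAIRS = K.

PAIRS = 2

c0: i0 ld  no-port MEM/MUL
c1: i1 mul  WAW r4
c2: i2,i3 sll;mul  dual
c3: i4,i5 ld;and  dual
c4: i6 sll  RAW r3
c5: i7 mulh  RAW+WAW r1
c6: i8 sub  RAW r1
c7: i9 and  tail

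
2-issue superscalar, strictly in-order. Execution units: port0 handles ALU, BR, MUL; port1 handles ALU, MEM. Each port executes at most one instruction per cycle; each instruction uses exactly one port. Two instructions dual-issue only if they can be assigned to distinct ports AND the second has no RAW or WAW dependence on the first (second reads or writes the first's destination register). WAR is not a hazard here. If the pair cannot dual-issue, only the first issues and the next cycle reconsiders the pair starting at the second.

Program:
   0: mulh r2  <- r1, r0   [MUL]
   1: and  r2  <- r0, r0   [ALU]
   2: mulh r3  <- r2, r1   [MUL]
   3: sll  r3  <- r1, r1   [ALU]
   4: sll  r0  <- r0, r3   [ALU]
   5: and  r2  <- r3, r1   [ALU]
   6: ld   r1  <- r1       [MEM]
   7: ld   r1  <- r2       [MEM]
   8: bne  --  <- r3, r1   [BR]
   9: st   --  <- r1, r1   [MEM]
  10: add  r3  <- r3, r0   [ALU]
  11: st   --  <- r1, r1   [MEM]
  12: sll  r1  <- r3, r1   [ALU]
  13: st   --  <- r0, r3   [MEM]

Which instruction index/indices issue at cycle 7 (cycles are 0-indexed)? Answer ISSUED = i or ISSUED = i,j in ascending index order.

0. mulh.MUL @i0  | WAW r2
1. and.ALU @i1  | RAW r2
2. mulh.MUL @i2  | WAW r3
3. sll.ALU @i3  | RAW r3
4. sll.ALU;and.ALU @i4/i5  | 2-wide
5. ld.MEM @i6  | no-port MEM/MEM
6. ld.MEM @i7  | RAW r1
7. bne.BR;st.MEM @i8/i9  | 2-wide
8. add.ALU;st.MEM @i10/i11  | 2-wide
9. sll.ALU;st.MEM @i12/i13  | 2-wide

ISSUED = 8,9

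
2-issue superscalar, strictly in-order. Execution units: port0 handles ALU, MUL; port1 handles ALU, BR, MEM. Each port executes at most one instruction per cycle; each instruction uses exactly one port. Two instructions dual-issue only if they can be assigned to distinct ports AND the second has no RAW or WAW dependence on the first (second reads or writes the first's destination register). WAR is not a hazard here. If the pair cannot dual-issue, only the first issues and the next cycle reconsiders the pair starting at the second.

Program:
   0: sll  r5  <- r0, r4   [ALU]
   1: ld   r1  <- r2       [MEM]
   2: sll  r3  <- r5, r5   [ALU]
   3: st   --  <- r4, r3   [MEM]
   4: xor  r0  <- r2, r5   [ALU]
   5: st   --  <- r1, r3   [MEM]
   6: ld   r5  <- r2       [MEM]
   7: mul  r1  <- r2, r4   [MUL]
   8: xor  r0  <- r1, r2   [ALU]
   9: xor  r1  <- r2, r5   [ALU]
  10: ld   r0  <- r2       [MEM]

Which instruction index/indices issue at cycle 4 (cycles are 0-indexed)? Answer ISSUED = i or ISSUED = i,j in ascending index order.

ISSUED = 6,7

[0] i0/i1  sll ld  -- pair
[1] i2  sll  -- RAW r3
[2] i3/i4  st xor  -- pair
[3] i5  st  -- no-port MEM/MEM
[4] i6/i7  ld mul  -- pair
[5] i8/i9  xor xor  -- pair
[6] i10  ld  -- tail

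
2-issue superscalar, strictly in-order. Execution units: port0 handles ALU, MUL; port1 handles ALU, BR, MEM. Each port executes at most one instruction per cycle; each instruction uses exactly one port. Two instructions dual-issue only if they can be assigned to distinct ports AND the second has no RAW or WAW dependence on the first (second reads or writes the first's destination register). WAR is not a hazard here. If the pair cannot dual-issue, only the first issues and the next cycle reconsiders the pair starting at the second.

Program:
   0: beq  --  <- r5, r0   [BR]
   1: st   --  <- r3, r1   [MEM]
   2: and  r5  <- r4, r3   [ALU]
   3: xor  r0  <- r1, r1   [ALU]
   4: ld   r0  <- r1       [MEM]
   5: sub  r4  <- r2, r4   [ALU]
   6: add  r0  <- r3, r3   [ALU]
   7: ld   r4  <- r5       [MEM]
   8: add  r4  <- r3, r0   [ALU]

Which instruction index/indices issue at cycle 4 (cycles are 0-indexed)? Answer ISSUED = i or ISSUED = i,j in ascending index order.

#0 head=0: beq.BR i0 no-port BR/MEM
#1 head=1: st.MEM/and.ALU i1+i2 dual
#2 head=3: xor.ALU i3 WAW r0
#3 head=4: ld.MEM/sub.ALU i4+i5 dual
#4 head=6: add.ALU/ld.MEM i6+i7 dual
#5 head=8: add.ALU i8 tail

ISSUED = 6,7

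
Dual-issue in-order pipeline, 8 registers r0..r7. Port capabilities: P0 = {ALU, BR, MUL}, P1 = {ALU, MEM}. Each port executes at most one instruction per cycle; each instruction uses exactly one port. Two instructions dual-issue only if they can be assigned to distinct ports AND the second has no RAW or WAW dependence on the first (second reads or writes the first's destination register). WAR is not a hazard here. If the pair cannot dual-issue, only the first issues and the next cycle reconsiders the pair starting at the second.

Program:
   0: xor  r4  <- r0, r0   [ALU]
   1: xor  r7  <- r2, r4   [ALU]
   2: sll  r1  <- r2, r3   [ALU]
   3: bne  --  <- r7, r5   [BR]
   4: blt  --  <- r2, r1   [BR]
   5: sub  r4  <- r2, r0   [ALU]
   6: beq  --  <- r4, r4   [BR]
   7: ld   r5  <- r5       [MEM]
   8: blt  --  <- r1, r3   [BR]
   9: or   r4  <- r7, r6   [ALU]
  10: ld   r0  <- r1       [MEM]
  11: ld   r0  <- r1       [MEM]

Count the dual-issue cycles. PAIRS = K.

#0 head=0: xor i0 RAW r4
#1 head=1: xor;sll i1&i2 pair
#2 head=3: bne i3 no-port BR/BR
#3 head=4: blt;sub i4&i5 pair
#4 head=6: beq;ld i6&i7 pair
#5 head=8: blt;or i8&i9 pair
#6 head=10: ld i10 no-port MEM/MEM
#7 head=11: ld i11 tail

PAIRS = 4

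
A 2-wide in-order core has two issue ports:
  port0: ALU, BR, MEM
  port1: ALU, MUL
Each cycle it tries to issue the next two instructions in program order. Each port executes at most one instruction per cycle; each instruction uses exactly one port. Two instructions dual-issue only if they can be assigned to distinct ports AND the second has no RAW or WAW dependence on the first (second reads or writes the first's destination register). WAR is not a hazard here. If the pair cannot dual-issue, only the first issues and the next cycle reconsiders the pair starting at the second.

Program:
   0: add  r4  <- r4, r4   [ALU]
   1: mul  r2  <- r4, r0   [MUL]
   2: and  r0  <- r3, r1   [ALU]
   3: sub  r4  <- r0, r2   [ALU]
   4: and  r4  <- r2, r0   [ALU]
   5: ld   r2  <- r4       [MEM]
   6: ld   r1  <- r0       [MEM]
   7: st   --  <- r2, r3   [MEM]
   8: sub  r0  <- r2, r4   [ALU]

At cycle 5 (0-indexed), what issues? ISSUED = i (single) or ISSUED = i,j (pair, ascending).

#0 head=0: add.ALU i0 RAW r4
#1 head=1: mul.MUL;and.ALU i1,i2 dual
#2 head=3: sub.ALU i3 WAW r4
#3 head=4: and.ALU i4 RAW r4
#4 head=5: ld.MEM i5 no-port MEM/MEM
#5 head=6: ld.MEM i6 no-port MEM/MEM
#6 head=7: st.MEM;sub.ALU i7,i8 dual

ISSUED = 6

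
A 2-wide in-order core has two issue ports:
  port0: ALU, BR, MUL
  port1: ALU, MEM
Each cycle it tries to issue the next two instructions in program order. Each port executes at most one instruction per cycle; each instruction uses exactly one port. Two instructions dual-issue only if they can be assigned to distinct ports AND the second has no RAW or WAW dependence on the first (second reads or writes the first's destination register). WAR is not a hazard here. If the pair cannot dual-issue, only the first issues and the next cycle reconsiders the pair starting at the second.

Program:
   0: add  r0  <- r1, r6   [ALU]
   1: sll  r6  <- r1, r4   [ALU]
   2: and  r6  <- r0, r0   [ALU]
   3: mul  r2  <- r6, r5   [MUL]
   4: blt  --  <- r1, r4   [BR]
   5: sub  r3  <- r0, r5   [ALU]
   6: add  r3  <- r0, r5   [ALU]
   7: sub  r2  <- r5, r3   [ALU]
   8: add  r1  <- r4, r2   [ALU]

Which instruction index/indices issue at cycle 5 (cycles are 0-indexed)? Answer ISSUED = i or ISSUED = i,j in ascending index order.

ISSUED = 7

[0] i0&i1  add;sll  -- pair
[1] i2  and  -- RAW r6
[2] i3  mul  -- no-port MUL/BR
[3] i4&i5  blt;sub  -- pair
[4] i6  add  -- RAW r3
[5] i7  sub  -- RAW r2
[6] i8  add  -- tail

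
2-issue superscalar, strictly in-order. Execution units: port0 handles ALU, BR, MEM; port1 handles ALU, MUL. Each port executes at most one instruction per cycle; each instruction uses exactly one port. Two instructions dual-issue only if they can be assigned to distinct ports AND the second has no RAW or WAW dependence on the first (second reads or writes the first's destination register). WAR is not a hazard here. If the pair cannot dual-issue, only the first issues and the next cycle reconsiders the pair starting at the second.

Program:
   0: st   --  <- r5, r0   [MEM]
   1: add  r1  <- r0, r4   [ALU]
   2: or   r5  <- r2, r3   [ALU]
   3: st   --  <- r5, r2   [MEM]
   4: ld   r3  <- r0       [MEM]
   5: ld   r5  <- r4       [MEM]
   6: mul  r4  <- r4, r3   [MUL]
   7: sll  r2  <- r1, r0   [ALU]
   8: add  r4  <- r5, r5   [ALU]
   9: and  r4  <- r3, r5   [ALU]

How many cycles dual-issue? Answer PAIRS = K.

c0: i0&i1 st.MEM add.ALU  2-wide
c1: i2 or.ALU  RAW r5
c2: i3 st.MEM  no-port MEM/MEM
c3: i4 ld.MEM  no-port MEM/MEM
c4: i5&i6 ld.MEM mul.MUL  2-wide
c5: i7&i8 sll.ALU add.ALU  2-wide
c6: i9 and.ALU  tail

PAIRS = 3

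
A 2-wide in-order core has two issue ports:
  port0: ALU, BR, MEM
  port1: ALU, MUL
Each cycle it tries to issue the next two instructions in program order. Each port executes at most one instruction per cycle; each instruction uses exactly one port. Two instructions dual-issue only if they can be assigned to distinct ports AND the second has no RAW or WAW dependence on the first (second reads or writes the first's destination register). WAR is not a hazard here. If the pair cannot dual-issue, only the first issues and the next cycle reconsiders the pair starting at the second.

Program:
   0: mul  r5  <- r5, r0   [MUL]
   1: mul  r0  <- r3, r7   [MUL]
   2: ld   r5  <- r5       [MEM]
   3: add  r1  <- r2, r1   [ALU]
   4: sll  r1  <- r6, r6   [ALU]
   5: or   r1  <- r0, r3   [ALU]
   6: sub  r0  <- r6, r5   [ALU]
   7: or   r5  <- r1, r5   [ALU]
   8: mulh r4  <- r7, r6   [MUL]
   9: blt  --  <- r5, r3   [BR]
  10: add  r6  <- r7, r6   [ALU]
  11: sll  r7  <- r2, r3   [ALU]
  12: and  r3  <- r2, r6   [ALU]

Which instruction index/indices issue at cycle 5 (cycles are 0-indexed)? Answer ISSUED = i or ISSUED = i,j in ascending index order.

#0 head=0: mul i0 no-port MUL/MUL
#1 head=1: mul/ld i1/i2 pair
#2 head=3: add i3 WAW r1
#3 head=4: sll i4 WAW r1
#4 head=5: or/sub i5/i6 pair
#5 head=7: or/mulh i7/i8 pair
#6 head=9: blt/add i9/i10 pair
#7 head=11: sll/and i11/i12 pair

ISSUED = 7,8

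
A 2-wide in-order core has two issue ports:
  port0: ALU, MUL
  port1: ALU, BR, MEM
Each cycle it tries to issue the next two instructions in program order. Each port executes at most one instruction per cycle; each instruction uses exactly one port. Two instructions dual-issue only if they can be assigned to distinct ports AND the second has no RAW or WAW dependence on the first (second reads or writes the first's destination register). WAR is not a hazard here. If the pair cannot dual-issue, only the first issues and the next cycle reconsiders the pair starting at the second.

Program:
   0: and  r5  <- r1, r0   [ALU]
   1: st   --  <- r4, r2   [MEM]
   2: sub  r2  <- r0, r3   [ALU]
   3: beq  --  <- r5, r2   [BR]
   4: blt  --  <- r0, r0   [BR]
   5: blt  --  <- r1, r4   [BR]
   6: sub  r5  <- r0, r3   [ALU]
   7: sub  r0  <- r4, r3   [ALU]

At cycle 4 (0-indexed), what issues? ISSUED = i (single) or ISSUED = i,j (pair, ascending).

c0: i0/i1 and.ALU/st.MEM  dual
c1: i2 sub.ALU  RAW r2
c2: i3 beq.BR  no-port BR/BR
c3: i4 blt.BR  no-port BR/BR
c4: i5/i6 blt.BR/sub.ALU  dual
c5: i7 sub.ALU  tail

ISSUED = 5,6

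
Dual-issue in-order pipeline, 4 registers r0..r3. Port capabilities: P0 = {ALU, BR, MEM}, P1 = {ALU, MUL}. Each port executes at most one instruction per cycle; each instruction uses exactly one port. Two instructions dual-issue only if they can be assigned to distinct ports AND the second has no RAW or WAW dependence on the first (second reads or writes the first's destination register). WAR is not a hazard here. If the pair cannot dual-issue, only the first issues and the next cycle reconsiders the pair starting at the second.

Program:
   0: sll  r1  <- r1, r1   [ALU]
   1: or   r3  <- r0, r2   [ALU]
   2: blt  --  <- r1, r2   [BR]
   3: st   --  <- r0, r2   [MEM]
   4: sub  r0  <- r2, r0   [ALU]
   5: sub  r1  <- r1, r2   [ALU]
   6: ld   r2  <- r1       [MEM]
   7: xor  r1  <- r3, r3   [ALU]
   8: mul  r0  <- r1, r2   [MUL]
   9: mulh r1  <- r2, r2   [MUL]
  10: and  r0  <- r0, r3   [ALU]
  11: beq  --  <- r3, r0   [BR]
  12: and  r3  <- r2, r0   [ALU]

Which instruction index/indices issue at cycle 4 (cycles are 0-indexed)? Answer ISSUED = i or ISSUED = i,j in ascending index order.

0. sll.ALU or.ALU @i0,i1  | 2-wide
1. blt.BR @i2  | no-port BR/MEM
2. st.MEM sub.ALU @i3,i4  | 2-wide
3. sub.ALU @i5  | RAW r1
4. ld.MEM xor.ALU @i6,i7  | 2-wide
5. mul.MUL @i8  | no-port MUL/MUL
6. mulh.MUL and.ALU @i9,i10  | 2-wide
7. beq.BR and.ALU @i11,i12  | 2-wide

ISSUED = 6,7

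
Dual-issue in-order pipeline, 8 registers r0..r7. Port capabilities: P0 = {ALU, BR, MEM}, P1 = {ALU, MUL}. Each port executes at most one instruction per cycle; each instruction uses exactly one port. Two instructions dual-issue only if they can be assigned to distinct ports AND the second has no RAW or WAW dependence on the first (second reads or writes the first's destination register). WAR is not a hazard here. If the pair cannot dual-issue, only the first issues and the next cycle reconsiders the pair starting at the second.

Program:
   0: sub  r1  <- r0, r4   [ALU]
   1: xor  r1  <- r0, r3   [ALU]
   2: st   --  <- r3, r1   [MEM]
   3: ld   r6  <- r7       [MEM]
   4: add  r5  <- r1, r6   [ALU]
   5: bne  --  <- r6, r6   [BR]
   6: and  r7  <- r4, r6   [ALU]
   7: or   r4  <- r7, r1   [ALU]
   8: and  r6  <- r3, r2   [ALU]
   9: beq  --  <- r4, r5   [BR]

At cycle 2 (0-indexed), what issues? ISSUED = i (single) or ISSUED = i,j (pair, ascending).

ISSUED = 2

#0 head=0: sub i0 WAW r1
#1 head=1: xor i1 RAW r1
#2 head=2: st i2 no-port MEM/MEM
#3 head=3: ld i3 RAW r6
#4 head=4: add+bne i4,i5 2-wide
#5 head=6: and i6 RAW r7
#6 head=7: or+and i7,i8 2-wide
#7 head=9: beq i9 tail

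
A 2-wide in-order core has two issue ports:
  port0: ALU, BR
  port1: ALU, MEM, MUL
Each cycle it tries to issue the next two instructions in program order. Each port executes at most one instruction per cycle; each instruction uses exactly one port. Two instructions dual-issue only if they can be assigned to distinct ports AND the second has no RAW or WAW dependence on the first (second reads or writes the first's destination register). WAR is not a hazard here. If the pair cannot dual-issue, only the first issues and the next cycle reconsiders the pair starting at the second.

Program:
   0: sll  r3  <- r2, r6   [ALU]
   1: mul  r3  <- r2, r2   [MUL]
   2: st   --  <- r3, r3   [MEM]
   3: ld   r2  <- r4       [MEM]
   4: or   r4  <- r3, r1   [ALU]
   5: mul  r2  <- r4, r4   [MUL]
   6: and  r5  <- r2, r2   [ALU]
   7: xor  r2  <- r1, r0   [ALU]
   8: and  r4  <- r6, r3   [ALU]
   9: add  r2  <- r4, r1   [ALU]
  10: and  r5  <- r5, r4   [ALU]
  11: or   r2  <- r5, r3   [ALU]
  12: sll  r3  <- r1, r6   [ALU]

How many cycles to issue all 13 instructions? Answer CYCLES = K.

CYCLES = 9

t=0 i0:sll ; WAW r3
t=1 i1:mul ; no-port MUL/MEM
t=2 i2:st ; no-port MEM/MEM
t=3 i3+i4:ld or ; dual
t=4 i5:mul ; RAW r2
t=5 i6+i7:and xor ; dual
t=6 i8:and ; RAW r4
t=7 i9+i10:add and ; dual
t=8 i11+i12:or sll ; dual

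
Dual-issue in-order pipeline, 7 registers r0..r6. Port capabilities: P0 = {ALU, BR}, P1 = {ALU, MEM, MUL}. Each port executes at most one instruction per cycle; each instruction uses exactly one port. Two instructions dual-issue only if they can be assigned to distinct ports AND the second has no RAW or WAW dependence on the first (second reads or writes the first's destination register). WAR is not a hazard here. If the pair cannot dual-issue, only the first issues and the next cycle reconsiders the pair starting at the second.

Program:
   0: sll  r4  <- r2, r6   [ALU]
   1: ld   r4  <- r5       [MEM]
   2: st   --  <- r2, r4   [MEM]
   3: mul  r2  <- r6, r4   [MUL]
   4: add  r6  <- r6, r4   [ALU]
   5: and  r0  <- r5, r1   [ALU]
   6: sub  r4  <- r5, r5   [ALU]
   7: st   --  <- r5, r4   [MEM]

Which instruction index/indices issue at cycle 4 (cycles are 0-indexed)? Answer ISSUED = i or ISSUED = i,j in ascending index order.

ISSUED = 5,6

#0 head=0: sll.ALU i0 WAW r4
#1 head=1: ld.MEM i1 no-port MEM/MEM
#2 head=2: st.MEM i2 no-port MEM/MUL
#3 head=3: mul.MUL+add.ALU i3+i4 2-wide
#4 head=5: and.ALU+sub.ALU i5+i6 2-wide
#5 head=7: st.MEM i7 tail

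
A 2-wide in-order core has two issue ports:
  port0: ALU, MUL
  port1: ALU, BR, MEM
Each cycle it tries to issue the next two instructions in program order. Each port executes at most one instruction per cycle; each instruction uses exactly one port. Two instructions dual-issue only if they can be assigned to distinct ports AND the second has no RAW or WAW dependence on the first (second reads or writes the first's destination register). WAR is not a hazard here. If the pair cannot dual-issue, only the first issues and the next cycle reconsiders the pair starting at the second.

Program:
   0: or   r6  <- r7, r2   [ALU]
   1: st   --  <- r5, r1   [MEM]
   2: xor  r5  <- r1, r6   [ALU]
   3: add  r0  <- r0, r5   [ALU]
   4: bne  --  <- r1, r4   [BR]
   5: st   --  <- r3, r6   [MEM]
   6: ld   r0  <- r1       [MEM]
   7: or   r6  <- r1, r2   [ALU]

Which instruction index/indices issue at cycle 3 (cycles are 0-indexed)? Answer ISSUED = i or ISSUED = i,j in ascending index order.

ISSUED = 5

  cy0 -> i0/i1 (or.ALU/st.MEM) dual
  cy1 -> i2 (xor.ALU) RAW r5
  cy2 -> i3/i4 (add.ALU/bne.BR) dual
  cy3 -> i5 (st.MEM) no-port MEM/MEM
  cy4 -> i6/i7 (ld.MEM/or.ALU) dual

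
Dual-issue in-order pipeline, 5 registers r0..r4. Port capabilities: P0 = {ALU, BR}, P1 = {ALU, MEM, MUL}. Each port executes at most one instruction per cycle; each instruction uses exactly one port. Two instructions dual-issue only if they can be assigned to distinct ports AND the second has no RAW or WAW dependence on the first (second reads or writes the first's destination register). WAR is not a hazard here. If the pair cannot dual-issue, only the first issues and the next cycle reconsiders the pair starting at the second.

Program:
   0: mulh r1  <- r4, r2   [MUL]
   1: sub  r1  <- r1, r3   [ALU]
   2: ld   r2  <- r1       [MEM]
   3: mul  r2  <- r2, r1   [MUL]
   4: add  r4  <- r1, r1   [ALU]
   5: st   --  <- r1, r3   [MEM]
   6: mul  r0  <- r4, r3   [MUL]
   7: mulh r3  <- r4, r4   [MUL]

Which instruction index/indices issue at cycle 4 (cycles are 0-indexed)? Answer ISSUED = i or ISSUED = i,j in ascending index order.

  cy0 -> i0 (mulh.MUL) RAW+WAW r1
  cy1 -> i1 (sub.ALU) RAW r1
  cy2 -> i2 (ld.MEM) no-port MEM/MUL
  cy3 -> i3/i4 (mul.MUL;add.ALU) 2-wide
  cy4 -> i5 (st.MEM) no-port MEM/MUL
  cy5 -> i6 (mul.MUL) no-port MUL/MUL
  cy6 -> i7 (mulh.MUL) tail

ISSUED = 5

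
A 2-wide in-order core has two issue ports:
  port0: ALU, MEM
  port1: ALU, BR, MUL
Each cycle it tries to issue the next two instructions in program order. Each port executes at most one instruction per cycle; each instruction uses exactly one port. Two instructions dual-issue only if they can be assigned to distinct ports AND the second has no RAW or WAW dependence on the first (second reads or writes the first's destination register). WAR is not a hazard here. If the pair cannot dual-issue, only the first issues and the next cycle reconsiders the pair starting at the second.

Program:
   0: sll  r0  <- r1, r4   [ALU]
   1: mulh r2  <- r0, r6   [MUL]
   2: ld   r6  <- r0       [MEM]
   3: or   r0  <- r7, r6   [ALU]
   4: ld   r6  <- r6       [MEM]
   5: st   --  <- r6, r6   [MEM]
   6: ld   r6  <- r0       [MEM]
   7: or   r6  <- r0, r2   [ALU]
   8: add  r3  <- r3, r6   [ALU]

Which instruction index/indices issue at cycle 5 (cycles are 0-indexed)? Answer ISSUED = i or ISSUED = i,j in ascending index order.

ISSUED = 7

0. sll.ALU @i0  | RAW r0
1. mulh.MUL ld.MEM @i1,i2  | dual
2. or.ALU ld.MEM @i3,i4  | dual
3. st.MEM @i5  | no-port MEM/MEM
4. ld.MEM @i6  | WAW r6
5. or.ALU @i7  | RAW r6
6. add.ALU @i8  | tail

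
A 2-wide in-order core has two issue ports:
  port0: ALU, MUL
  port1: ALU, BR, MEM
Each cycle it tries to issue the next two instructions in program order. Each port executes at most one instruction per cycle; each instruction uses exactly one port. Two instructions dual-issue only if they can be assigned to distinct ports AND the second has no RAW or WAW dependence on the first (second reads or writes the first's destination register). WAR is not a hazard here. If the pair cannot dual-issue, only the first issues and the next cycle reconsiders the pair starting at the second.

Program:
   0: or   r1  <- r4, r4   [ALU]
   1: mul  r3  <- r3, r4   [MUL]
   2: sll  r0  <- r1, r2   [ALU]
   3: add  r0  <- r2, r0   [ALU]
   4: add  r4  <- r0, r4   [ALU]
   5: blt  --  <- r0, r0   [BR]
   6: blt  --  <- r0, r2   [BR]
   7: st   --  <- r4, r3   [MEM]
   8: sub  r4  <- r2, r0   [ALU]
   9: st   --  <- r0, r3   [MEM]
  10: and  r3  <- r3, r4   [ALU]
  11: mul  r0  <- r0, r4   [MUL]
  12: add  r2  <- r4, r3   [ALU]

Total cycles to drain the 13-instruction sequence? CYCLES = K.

#0 head=0: or;mul i0,i1 pair
#1 head=2: sll i2 RAW+WAW r0
#2 head=3: add i3 RAW r0
#3 head=4: add;blt i4,i5 pair
#4 head=6: blt i6 no-port BR/MEM
#5 head=7: st;sub i7,i8 pair
#6 head=9: st;and i9,i10 pair
#7 head=11: mul;add i11,i12 pair

CYCLES = 8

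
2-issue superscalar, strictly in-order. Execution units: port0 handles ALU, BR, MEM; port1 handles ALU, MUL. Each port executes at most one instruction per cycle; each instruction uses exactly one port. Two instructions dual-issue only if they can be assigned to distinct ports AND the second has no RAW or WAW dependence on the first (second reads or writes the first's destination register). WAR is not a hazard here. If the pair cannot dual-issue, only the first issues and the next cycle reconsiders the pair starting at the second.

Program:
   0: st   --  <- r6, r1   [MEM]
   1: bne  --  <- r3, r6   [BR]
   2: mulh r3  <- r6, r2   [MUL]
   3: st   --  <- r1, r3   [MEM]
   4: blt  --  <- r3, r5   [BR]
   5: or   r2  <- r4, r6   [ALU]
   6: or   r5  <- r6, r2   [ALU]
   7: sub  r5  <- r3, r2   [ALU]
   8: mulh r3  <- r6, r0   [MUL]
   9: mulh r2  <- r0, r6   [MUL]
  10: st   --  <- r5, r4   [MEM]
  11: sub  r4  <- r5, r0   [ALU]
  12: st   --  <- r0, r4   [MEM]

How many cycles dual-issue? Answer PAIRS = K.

  cy0 -> i0 (st) no-port MEM/BR
  cy1 -> i1&i2 (bne/mulh) 2-wide
  cy2 -> i3 (st) no-port MEM/BR
  cy3 -> i4&i5 (blt/or) 2-wide
  cy4 -> i6 (or) WAW r5
  cy5 -> i7&i8 (sub/mulh) 2-wide
  cy6 -> i9&i10 (mulh/st) 2-wide
  cy7 -> i11 (sub) RAW r4
  cy8 -> i12 (st) tail

PAIRS = 4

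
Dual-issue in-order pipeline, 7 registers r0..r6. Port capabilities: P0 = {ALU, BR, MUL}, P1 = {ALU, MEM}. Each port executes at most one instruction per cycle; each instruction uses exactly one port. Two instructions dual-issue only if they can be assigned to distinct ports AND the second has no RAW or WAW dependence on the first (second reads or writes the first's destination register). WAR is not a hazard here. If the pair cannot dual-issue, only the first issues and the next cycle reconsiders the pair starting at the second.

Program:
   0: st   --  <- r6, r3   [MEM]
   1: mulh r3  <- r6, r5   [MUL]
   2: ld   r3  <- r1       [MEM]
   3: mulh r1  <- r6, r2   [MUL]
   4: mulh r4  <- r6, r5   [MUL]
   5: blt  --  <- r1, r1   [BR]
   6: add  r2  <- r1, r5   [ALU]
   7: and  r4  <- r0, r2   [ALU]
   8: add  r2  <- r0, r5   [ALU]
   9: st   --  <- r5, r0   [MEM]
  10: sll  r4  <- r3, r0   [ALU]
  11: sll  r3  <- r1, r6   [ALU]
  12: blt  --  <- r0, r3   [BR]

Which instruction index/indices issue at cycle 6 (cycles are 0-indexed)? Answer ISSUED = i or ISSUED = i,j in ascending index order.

[0] i0+i1  st mulh  -- dual
[1] i2+i3  ld mulh  -- dual
[2] i4  mulh  -- no-port MUL/BR
[3] i5+i6  blt add  -- dual
[4] i7+i8  and add  -- dual
[5] i9+i10  st sll  -- dual
[6] i11  sll  -- RAW r3
[7] i12  blt  -- tail

ISSUED = 11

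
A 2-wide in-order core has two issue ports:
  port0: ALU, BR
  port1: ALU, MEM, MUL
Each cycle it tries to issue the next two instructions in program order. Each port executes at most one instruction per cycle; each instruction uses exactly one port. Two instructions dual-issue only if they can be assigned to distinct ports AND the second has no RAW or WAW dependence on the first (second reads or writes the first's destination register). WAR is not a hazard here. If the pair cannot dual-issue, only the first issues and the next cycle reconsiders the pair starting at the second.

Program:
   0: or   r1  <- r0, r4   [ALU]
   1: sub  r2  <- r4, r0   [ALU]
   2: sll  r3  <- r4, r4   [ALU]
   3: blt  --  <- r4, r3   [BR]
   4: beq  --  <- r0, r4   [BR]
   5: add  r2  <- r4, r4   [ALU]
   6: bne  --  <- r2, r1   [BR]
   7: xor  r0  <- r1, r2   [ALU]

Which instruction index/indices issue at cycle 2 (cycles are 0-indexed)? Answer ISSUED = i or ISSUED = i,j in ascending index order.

ISSUED = 3

c0: i0&i1 or;sub  dual
c1: i2 sll  RAW r3
c2: i3 blt  no-port BR/BR
c3: i4&i5 beq;add  dual
c4: i6&i7 bne;xor  dual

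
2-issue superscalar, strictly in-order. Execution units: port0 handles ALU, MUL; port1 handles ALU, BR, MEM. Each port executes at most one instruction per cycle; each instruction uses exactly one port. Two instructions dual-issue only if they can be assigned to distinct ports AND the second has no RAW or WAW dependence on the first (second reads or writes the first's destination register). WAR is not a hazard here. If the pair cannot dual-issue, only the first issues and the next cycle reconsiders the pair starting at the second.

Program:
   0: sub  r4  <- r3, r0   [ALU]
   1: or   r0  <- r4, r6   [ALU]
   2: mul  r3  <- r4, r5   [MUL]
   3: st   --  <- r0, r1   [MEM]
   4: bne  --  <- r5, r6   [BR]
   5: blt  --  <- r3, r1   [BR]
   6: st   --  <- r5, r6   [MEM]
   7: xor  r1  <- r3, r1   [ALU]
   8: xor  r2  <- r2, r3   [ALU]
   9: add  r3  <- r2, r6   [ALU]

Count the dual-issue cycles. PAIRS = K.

#0 head=0: sub.ALU i0 RAW r4
#1 head=1: or.ALU mul.MUL i1&i2 pair
#2 head=3: st.MEM i3 no-port MEM/BR
#3 head=4: bne.BR i4 no-port BR/BR
#4 head=5: blt.BR i5 no-port BR/MEM
#5 head=6: st.MEM xor.ALU i6&i7 pair
#6 head=8: xor.ALU i8 RAW r2
#7 head=9: add.ALU i9 tail

PAIRS = 2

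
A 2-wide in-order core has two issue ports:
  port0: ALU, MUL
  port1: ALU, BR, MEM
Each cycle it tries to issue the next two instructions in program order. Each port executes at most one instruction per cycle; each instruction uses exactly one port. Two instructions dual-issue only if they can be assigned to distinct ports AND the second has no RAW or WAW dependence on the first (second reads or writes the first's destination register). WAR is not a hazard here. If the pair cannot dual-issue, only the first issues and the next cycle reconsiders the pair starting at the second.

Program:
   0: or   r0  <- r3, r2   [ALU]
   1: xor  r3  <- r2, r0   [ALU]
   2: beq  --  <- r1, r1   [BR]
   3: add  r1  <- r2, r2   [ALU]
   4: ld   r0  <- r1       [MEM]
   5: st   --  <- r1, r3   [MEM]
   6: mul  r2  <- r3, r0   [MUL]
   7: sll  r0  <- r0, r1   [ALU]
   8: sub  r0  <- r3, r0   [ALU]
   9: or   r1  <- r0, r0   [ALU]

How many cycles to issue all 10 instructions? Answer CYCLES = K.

CYCLES = 8

0. or.ALU @i0  | RAW r0
1. xor.ALU+beq.BR @i1+i2  | pair
2. add.ALU @i3  | RAW r1
3. ld.MEM @i4  | no-port MEM/MEM
4. st.MEM+mul.MUL @i5+i6  | pair
5. sll.ALU @i7  | RAW+WAW r0
6. sub.ALU @i8  | RAW r0
7. or.ALU @i9  | tail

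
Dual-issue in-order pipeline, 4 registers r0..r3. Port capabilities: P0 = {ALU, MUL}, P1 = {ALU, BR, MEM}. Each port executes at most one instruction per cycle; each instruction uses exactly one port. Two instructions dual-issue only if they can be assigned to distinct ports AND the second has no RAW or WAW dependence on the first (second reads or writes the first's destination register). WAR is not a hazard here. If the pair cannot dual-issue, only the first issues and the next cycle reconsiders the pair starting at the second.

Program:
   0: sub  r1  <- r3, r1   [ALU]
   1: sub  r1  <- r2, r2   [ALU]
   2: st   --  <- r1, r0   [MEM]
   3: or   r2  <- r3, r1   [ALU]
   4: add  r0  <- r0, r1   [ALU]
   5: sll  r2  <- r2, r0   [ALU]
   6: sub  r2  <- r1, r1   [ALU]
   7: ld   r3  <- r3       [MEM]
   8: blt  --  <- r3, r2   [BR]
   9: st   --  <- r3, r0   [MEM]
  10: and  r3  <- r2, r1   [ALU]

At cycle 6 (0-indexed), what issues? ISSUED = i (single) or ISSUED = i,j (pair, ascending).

ISSUED = 8

[0] i0  sub  -- WAW r1
[1] i1  sub  -- RAW r1
[2] i2+i3  st;or  -- 2-wide
[3] i4  add  -- RAW r0
[4] i5  sll  -- WAW r2
[5] i6+i7  sub;ld  -- 2-wide
[6] i8  blt  -- no-port BR/MEM
[7] i9+i10  st;and  -- 2-wide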